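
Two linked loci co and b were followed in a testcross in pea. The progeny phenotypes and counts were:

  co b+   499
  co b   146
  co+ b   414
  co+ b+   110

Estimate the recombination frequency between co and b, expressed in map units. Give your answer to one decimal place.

21.9 map units

The two most frequent classes, co+ b (414) and co b+ (499), are the parental types, so the F1 was co+ b / co b+.
The recombinant classes are co+ b+ and co b: 110 + 146 = 256.
Recombination frequency = 256/1169 = 0.2190 ≈ 21.9%, i.e. 21.9 map units.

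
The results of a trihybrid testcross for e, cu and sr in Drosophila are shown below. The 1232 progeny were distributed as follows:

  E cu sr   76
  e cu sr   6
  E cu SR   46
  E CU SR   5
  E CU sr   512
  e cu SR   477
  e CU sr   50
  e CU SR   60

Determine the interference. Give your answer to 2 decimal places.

The two most frequent reciprocal classes, e cu SR and E CU sr, are the parental types, so the F1 was e cu SR / E CU sr.
The two rarest classes, e cu sr and E CU SR, are the double crossovers. Comparing them with the parentals, only the sr allele has switched, so sr is the middle locus and the order is cu – sr – e.
cu–sr: (136 + 11)/1232 = 0.1193; sr–e: (96 + 11)/1232 = 0.0869.
Expected DCO frequency = 0.1193 × 0.0869 ≈ 0.01037; observed = 11/1232 ≈ 0.00893.
Coefficient of coincidence = 0.00893/0.01037 ≈ 0.86; interference = 1 − 0.86 = 0.14.

0.14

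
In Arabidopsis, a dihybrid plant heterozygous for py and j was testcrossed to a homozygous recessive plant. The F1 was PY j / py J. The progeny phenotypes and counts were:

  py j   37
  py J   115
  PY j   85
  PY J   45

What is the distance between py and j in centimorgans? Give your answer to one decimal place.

29.1 centimorgans

The recombinant classes are PY J and py j: 45 + 37 = 82.
Recombination frequency = 82/282 = 0.2908 ≈ 29.1%, i.e. 29.1 centimorgans.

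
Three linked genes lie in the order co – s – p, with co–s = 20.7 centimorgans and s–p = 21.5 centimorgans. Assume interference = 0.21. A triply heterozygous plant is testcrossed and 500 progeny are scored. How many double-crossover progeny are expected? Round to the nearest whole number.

18

Map distances give recombination frequencies of 0.207 and 0.215 for the two intervals.
With interference 0.21 (so coincidence = 0.79), expected double-crossover frequency = 0.207 × 0.215 × 0.79 = 0.03516.
Expected number = 0.03516 × 500 = 17.58 ≈ 18.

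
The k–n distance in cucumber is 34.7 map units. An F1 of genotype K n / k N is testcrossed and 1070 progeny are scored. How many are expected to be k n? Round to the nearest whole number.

186

A map distance of 34.7 map units corresponds to a recombination frequency of 0.347.
The F1 is K n / k N, so k n is a recombinant gamete class with expected frequency r/2 = 0.347/2 = 0.1735.
Expected number = 0.1735 × 1070 = 185.65 ≈ 186.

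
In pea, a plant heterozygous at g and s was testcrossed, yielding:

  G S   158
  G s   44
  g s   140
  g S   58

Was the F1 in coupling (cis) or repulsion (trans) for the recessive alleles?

cis

The two most frequent classes are G S (158) and g s (140); these are the parental (non-recombinant) types.
So the F1 carried G S on one chromosome and g s on the other — the recessive alleles are on the same chromosome (cis / coupling).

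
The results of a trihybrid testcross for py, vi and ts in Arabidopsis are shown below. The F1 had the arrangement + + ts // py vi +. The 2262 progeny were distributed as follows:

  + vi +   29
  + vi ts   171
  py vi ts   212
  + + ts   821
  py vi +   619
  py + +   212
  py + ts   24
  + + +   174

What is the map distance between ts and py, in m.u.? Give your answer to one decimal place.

The two rarest classes, py + ts and + vi +, are the double crossovers. Comparing them with the parentals, only the py allele has switched, so py is the middle locus and the order is ts – py – vi.
Crossovers in the ts–py interval produce the single-crossover classes + + + and py vi ts (174 + 212 = 386) plus the double crossovers (53).
RF(ts–py) = (386 + 53) / 2262 = 439/2262 = 0.1941 → 19.4 m.u.

19.4 m.u.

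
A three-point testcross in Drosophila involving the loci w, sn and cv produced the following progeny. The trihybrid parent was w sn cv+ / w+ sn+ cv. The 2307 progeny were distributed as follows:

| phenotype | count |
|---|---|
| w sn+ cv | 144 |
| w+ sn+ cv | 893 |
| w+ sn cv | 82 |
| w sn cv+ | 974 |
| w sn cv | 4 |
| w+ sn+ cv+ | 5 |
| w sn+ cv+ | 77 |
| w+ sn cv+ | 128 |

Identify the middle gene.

cv

The two rarest classes, w sn cv and w+ sn+ cv+, are the double crossovers. Comparing them with the parentals, only the cv allele has switched, so cv is the middle locus and the order is sn – cv – w.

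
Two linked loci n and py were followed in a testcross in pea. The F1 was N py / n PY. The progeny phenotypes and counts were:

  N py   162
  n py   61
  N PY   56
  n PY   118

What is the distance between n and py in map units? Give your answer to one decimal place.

The recombinant classes are N PY and n py: 56 + 61 = 117.
Recombination frequency = 117/397 = 0.2947 ≈ 29.5%, i.e. 29.5 map units.

29.5 map units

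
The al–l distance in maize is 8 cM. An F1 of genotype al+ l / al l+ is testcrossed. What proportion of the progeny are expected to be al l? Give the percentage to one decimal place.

A map distance of 8 cM corresponds to a recombination frequency of 0.080.
The F1 is al+ l / al l+, so al l is a recombinant gamete class with expected frequency r/2 = 0.080/2 = 0.0400.
That is 0.0400 = 4.0% of the progeny.

4.0%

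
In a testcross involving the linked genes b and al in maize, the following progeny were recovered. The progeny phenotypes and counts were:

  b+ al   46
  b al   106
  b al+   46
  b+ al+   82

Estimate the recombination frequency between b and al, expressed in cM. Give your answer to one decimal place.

The two most frequent classes, b+ al+ (82) and b al (106), are the parental types, so the F1 was b+ al+ / b al.
The recombinant classes are b+ al and b al+: 46 + 46 = 92.
Recombination frequency = 92/280 = 0.3286 ≈ 32.9%, i.e. 32.9 cM.

32.9 cM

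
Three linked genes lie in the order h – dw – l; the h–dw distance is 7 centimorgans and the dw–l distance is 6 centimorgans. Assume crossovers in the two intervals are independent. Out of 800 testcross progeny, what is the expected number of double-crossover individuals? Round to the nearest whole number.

Map distances give recombination frequencies of 0.070 and 0.060 for the two intervals.
With no interference, expected double-crossover frequency = 0.070 × 0.060 = 0.00420.
Expected number = 0.00420 × 800 = 3.36 ≈ 3.

3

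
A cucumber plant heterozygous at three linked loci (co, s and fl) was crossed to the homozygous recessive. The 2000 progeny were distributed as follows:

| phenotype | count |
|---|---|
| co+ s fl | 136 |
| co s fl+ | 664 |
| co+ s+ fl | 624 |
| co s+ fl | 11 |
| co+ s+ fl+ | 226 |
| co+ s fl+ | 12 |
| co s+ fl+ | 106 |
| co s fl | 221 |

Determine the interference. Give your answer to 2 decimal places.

0.63

The two most frequent reciprocal classes, co s fl+ and co+ s+ fl, are the parental types, so the F1 was co s fl+ / co+ s+ fl.
The two rarest classes, co+ s fl+ and co s+ fl, are the double crossovers. Comparing them with the parentals, only the co allele has switched, so co is the middle locus and the order is fl – co – s.
fl–co: (447 + 23)/2000 = 0.2350; co–s: (242 + 23)/2000 = 0.1325.
Expected DCO frequency = 0.2350 × 0.1325 ≈ 0.03114; observed = 23/2000 ≈ 0.01150.
Coefficient of coincidence = 0.01150/0.03114 ≈ 0.37; interference = 1 − 0.37 = 0.63.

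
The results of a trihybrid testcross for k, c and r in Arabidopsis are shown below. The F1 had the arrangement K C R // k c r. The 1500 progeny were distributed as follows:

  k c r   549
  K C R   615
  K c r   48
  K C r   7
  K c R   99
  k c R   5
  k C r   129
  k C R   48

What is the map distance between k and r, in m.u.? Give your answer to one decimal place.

The two rarest classes, K C r and k c R, are the double crossovers. Comparing them with the parentals, only the r allele has switched, so r is the middle locus and the order is c – r – k.
Crossovers in the r–k interval produce the single-crossover classes k C R and K c r (48 + 48 = 96) plus the double crossovers (12).
RF(r–k) = (96 + 12) / 1500 = 108/1500 = 0.0720 → 7.2 m.u.

7.2 m.u.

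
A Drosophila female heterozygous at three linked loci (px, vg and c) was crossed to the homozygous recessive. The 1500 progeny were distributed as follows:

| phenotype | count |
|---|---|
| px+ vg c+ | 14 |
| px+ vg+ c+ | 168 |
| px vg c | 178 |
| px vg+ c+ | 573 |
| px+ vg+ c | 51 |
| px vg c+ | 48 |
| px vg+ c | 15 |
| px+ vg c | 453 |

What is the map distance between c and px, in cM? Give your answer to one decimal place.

25.0 cM

The two most frequent reciprocal classes, px+ vg c and px vg+ c+, are the parental types, so the F1 was px+ vg c / px vg+ c+.
The two rarest classes, px+ vg c+ and px vg+ c, are the double crossovers. Comparing them with the parentals, only the c allele has switched, so c is the middle locus and the order is px – c – vg.
Crossovers in the px–c interval produce the single-crossover classes px vg c and px+ vg+ c+ (178 + 168 = 346) plus the double crossovers (29).
RF(px–c) = (346 + 29) / 1500 = 375/1500 = 0.2500 → 25.0 cM.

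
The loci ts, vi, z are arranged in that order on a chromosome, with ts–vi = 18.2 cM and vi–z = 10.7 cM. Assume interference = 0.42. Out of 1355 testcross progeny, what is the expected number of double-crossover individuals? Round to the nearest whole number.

15

Map distances give recombination frequencies of 0.182 and 0.107 for the two intervals.
With interference 0.42 (so coincidence = 0.58), expected double-crossover frequency = 0.182 × 0.107 × 0.58 = 0.01129.
Expected number = 0.01129 × 1355 = 15.30 ≈ 15.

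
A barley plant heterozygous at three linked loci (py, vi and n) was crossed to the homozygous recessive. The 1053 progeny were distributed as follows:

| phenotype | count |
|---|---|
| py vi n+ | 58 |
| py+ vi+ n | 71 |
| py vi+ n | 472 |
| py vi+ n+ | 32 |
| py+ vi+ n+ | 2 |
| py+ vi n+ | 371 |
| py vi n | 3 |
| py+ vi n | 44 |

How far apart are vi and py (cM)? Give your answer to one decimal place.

The two most frequent reciprocal classes, py+ vi n+ and py vi+ n, are the parental types, so the F1 was py+ vi n+ / py vi+ n.
The two rarest classes, py+ vi+ n+ and py vi n, are the double crossovers. Comparing them with the parentals, only the vi allele has switched, so vi is the middle locus and the order is n – vi – py.
Crossovers in the vi–py interval produce the single-crossover classes py vi n+ and py+ vi+ n (58 + 71 = 129) plus the double crossovers (5).
RF(vi–py) = (129 + 5) / 1053 = 134/1053 = 0.1273 → 12.7 cM.

12.7 cM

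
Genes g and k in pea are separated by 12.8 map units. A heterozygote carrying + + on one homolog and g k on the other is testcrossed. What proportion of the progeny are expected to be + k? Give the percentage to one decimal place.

6.4%

A map distance of 12.8 map units corresponds to a recombination frequency of 0.128.
The F1 is + + / g k, so + k is a recombinant gamete class with expected frequency r/2 = 0.128/2 = 0.0640.
That is 0.0640 = 6.4% of the progeny.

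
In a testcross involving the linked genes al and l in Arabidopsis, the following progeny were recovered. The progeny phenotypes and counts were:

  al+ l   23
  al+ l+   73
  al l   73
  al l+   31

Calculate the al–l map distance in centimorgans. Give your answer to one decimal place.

The two most frequent classes, al+ l+ (73) and al l (73), are the parental types, so the F1 was al+ l+ / al l.
The recombinant classes are al+ l and al l+: 23 + 31 = 54.
Recombination frequency = 54/200 = 0.2700 ≈ 27.0%, i.e. 27.0 centimorgans.

27.0 centimorgans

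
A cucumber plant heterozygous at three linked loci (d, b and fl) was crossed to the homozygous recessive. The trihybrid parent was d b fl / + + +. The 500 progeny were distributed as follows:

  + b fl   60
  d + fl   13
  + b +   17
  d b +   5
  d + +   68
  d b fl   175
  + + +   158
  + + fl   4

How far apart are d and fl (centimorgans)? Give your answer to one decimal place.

The two rarest classes, d b + and + + fl, are the double crossovers. Comparing them with the parentals, only the fl allele has switched, so fl is the middle locus and the order is d – fl – b.
Crossovers in the d–fl interval produce the single-crossover classes + b fl and d + + (60 + 68 = 128) plus the double crossovers (9).
RF(d–fl) = (128 + 9) / 500 = 137/500 = 0.2740 → 27.4 centimorgans.

27.4 centimorgans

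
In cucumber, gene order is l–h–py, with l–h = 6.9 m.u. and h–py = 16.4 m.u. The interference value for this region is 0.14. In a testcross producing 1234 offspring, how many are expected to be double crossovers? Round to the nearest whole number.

Map distances give recombination frequencies of 0.069 and 0.164 for the two intervals.
With interference 0.14 (so coincidence = 0.86), expected double-crossover frequency = 0.069 × 0.164 × 0.86 = 0.00973.
Expected number = 0.00973 × 1234 = 12.01 ≈ 12.

12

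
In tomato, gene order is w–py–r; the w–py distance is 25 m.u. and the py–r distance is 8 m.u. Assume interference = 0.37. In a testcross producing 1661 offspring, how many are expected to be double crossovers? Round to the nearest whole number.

Map distances give recombination frequencies of 0.250 and 0.080 for the two intervals.
With interference 0.37 (so coincidence = 0.63), expected double-crossover frequency = 0.250 × 0.080 × 0.63 = 0.01260.
Expected number = 0.01260 × 1661 = 20.93 ≈ 21.

21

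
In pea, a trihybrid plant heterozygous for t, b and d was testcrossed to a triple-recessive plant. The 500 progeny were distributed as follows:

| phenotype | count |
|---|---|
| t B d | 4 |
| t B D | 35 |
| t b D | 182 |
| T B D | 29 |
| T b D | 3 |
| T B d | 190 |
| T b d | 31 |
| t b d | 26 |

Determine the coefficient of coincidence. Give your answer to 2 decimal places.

0.77

The two most frequent reciprocal classes, T B d and t b D, are the parental types, so the F1 was T B d / t b D.
The two rarest classes, t B d and T b D, are the double crossovers. Comparing them with the parentals, only the t allele has switched, so t is the middle locus and the order is d – t – b.
d–t: (55 + 7)/500 = 0.1240; t–b: (66 + 7)/500 = 0.1460.
Expected DCO frequency = 0.1240 × 0.1460 ≈ 0.01810; observed = 7/500 ≈ 0.01400.
Coefficient of coincidence = 0.01400/0.01810 ≈ 0.77.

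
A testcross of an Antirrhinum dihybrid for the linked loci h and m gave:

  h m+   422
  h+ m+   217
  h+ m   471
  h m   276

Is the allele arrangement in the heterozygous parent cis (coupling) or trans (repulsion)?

trans

The two most frequent classes are h+ m (471) and h m+ (422); these are the parental (non-recombinant) types.
So the F1 carried h+ m on one chromosome and h m+ on the other — the recessive alleles are on opposite chromosomes (trans / repulsion).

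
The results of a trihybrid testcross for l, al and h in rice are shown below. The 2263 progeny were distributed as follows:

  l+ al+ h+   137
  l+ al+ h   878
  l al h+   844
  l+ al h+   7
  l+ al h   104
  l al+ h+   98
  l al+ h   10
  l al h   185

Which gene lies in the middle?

The two most frequent reciprocal classes, l+ al+ h and l al h+, are the parental types, so the F1 was l+ al+ h / l al h+.
The two rarest classes, l al+ h and l+ al h+, are the double crossovers. Comparing them with the parentals, only the l allele has switched, so l is the middle locus and the order is al – l – h.

l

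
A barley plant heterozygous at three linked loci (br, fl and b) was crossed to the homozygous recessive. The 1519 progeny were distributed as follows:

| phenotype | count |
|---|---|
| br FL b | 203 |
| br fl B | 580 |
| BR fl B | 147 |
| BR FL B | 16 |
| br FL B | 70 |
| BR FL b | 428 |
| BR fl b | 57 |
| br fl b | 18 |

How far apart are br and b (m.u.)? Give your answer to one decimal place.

The two most frequent reciprocal classes, br fl B and BR FL b, are the parental types, so the F1 was br fl B / BR FL b.
The two rarest classes, br fl b and BR FL B, are the double crossovers. Comparing them with the parentals, only the b allele has switched, so b is the middle locus and the order is br – b – fl.
Crossovers in the br–b interval produce the single-crossover classes BR fl B and br FL b (147 + 203 = 350) plus the double crossovers (34).
RF(br–b) = (350 + 34) / 1519 = 384/1519 = 0.2528 → 25.3 m.u.

25.3 m.u.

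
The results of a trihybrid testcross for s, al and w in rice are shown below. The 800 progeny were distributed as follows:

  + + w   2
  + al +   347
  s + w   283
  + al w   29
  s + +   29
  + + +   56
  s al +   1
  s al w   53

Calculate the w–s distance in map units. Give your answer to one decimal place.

The two most frequent reciprocal classes, s + w and + al +, are the parental types, so the F1 was s + w / + al +.
The two rarest classes, + + w and s al +, are the double crossovers. Comparing them with the parentals, only the s allele has switched, so s is the middle locus and the order is al – s – w.
Crossovers in the s–w interval produce the single-crossover classes s + + and + al w (29 + 29 = 58) plus the double crossovers (3).
RF(s–w) = (58 + 3) / 800 = 61/800 = 0.0762 → 7.6 map units.

7.6 map units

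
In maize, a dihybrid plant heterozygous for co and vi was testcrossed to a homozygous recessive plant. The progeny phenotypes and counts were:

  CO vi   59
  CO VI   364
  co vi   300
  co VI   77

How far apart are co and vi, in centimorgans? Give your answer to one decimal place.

The two most frequent classes, CO VI (364) and co vi (300), are the parental types, so the F1 was CO VI / co vi.
The recombinant classes are CO vi and co VI: 59 + 77 = 136.
Recombination frequency = 136/800 = 0.1700 ≈ 17.0%, i.e. 17.0 centimorgans.

17.0 centimorgans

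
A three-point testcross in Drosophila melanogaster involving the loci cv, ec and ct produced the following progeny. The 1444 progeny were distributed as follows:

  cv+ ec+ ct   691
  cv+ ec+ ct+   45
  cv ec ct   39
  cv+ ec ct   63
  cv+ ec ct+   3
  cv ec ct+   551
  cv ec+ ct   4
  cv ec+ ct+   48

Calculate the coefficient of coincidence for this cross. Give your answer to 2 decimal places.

The two most frequent reciprocal classes, cv+ ec+ ct and cv ec ct+, are the parental types, so the F1 was cv+ ec+ ct / cv ec ct+.
The two rarest classes, cv ec+ ct and cv+ ec ct+, are the double crossovers. Comparing them with the parentals, only the cv allele has switched, so cv is the middle locus and the order is ec – cv – ct.
ec–cv: (111 + 7)/1444 = 0.0817; cv–ct: (84 + 7)/1444 = 0.0630.
Expected DCO frequency = 0.0817 × 0.0630 ≈ 0.00515; observed = 7/1444 ≈ 0.00485.
Coefficient of coincidence = 0.00485/0.00515 ≈ 0.94.

0.94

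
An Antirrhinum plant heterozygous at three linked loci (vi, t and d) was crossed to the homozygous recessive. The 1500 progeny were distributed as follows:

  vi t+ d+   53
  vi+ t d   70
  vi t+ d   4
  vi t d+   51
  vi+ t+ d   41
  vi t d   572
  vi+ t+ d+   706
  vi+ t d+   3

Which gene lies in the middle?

t

The two most frequent reciprocal classes, vi+ t+ d+ and vi t d, are the parental types, so the F1 was vi+ t+ d+ / vi t d.
The two rarest classes, vi+ t d+ and vi t+ d, are the double crossovers. Comparing them with the parentals, only the t allele has switched, so t is the middle locus and the order is d – t – vi.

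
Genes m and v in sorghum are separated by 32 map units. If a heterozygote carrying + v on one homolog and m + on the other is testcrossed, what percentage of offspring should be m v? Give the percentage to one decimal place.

16.0%

A map distance of 32 map units corresponds to a recombination frequency of 0.320.
The F1 is + v / m +, so m v is a recombinant gamete class with expected frequency r/2 = 0.320/2 = 0.1600.
That is 0.1600 = 16.0% of the progeny.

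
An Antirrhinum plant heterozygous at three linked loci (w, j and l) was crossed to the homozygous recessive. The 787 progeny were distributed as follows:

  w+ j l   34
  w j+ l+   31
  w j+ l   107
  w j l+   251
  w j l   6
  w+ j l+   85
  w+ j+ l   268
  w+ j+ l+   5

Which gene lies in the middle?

The two most frequent reciprocal classes, w j l+ and w+ j+ l, are the parental types, so the F1 was w j l+ / w+ j+ l.
The two rarest classes, w j l and w+ j+ l+, are the double crossovers. Comparing them with the parentals, only the l allele has switched, so l is the middle locus and the order is w – l – j.

l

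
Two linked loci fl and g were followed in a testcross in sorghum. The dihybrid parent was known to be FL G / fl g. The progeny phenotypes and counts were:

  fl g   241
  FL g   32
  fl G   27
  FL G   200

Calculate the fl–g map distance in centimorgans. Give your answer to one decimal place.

The recombinant classes are FL g and fl G: 32 + 27 = 59.
Recombination frequency = 59/500 = 0.1180 ≈ 11.8%, i.e. 11.8 centimorgans.

11.8 centimorgans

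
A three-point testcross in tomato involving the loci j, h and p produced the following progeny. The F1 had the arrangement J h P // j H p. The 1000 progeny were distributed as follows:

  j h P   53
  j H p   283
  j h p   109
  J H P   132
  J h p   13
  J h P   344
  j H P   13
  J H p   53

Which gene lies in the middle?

p

The two rarest classes, J h p and j H P, are the double crossovers. Comparing them with the parentals, only the p allele has switched, so p is the middle locus and the order is j – p – h.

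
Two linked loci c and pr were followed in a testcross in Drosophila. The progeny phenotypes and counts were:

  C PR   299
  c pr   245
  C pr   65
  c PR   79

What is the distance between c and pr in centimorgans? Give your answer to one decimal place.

20.9 centimorgans

The two most frequent classes, C PR (299) and c pr (245), are the parental types, so the F1 was C PR / c pr.
The recombinant classes are C pr and c PR: 65 + 79 = 144.
Recombination frequency = 144/688 = 0.2093 ≈ 20.9%, i.e. 20.9 centimorgans.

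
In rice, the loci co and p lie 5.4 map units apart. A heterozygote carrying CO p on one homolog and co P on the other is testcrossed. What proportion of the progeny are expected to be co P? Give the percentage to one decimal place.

A map distance of 5.4 map units corresponds to a recombination frequency of 0.054.
The F1 is CO p / co P, so co P is a parental gamete class with expected frequency (1 − r)/2 = 0.946/2 = 0.4730.
That is 0.4730 = 47.3% of the progeny.

47.3%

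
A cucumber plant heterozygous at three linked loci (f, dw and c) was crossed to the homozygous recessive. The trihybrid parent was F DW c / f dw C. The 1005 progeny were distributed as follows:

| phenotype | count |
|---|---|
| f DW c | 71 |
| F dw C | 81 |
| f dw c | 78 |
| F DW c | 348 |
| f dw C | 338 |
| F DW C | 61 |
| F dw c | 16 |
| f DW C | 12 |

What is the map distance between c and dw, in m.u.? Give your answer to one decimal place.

16.6 m.u.

The two rarest classes, F dw c and f DW C, are the double crossovers. Comparing them with the parentals, only the dw allele has switched, so dw is the middle locus and the order is f – dw – c.
Crossovers in the dw–c interval produce the single-crossover classes F DW C and f dw c (61 + 78 = 139) plus the double crossovers (28).
RF(dw–c) = (139 + 28) / 1005 = 167/1005 = 0.1662 → 16.6 m.u.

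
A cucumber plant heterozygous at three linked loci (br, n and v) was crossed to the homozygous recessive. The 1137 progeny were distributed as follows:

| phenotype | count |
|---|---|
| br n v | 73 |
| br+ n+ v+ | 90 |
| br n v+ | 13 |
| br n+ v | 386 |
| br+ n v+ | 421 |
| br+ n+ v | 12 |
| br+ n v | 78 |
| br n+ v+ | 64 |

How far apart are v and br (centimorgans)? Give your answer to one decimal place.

14.7 centimorgans

The two most frequent reciprocal classes, br+ n v+ and br n+ v, are the parental types, so the F1 was br+ n v+ / br n+ v.
The two rarest classes, br n v+ and br+ n+ v, are the double crossovers. Comparing them with the parentals, only the br allele has switched, so br is the middle locus and the order is v – br – n.
Crossovers in the v–br interval produce the single-crossover classes br+ n v and br n+ v+ (78 + 64 = 142) plus the double crossovers (25).
RF(v–br) = (142 + 25) / 1137 = 167/1137 = 0.1469 → 14.7 centimorgans.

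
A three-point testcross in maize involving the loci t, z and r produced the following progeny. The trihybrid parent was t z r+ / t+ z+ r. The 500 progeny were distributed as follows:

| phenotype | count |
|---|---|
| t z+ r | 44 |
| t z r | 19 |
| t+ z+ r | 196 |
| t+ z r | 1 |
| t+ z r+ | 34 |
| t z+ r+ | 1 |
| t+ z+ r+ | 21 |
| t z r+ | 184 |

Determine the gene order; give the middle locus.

The two rarest classes, t z+ r+ and t+ z r, are the double crossovers. Comparing them with the parentals, only the z allele has switched, so z is the middle locus and the order is t – z – r.

z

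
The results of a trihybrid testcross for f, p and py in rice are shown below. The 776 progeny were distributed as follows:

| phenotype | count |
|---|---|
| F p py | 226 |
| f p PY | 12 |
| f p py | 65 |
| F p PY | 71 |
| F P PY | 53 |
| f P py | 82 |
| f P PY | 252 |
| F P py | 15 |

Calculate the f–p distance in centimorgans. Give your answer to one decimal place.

The two most frequent reciprocal classes, f P PY and F p py, are the parental types, so the F1 was f P PY / F p py.
The two rarest classes, f p PY and F P py, are the double crossovers. Comparing them with the parentals, only the p allele has switched, so p is the middle locus and the order is py – p – f.
Crossovers in the p–f interval produce the single-crossover classes F P PY and f p py (53 + 65 = 118) plus the double crossovers (27).
RF(p–f) = (118 + 27) / 776 = 145/776 = 0.1869 → 18.7 centimorgans.

18.7 centimorgans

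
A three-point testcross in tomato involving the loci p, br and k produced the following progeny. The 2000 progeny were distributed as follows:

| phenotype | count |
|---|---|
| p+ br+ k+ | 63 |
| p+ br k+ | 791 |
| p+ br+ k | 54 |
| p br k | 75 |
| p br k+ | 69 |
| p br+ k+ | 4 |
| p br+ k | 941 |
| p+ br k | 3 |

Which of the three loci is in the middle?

The two most frequent reciprocal classes, p br+ k and p+ br k+, are the parental types, so the F1 was p br+ k / p+ br k+.
The two rarest classes, p br+ k+ and p+ br k, are the double crossovers. Comparing them with the parentals, only the k allele has switched, so k is the middle locus and the order is br – k – p.

k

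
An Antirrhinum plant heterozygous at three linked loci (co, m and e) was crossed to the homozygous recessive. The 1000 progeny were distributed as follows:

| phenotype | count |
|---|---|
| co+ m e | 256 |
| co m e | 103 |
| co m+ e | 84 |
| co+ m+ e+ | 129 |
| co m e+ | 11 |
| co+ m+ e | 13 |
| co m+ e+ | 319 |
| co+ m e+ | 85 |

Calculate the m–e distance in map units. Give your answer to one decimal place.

19.3 map units

The two most frequent reciprocal classes, co+ m e and co m+ e+, are the parental types, so the F1 was co+ m e / co m+ e+.
The two rarest classes, co+ m+ e and co m e+, are the double crossovers. Comparing them with the parentals, only the m allele has switched, so m is the middle locus and the order is e – m – co.
Crossovers in the e–m interval produce the single-crossover classes co+ m e+ and co m+ e (85 + 84 = 169) plus the double crossovers (24).
RF(e–m) = (169 + 24) / 1000 = 193/1000 = 0.1930 → 19.3 map units.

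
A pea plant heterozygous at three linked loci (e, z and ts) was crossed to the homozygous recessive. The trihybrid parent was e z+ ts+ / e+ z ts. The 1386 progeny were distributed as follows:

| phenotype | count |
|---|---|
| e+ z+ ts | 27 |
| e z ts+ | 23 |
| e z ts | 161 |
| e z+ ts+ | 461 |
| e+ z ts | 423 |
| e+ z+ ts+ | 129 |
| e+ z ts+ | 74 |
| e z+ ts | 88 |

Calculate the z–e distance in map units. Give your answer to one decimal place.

The two rarest classes, e z ts+ and e+ z+ ts, are the double crossovers. Comparing them with the parentals, only the z allele has switched, so z is the middle locus and the order is e – z – ts.
Crossovers in the e–z interval produce the single-crossover classes e+ z+ ts+ and e z ts (129 + 161 = 290) plus the double crossovers (50).
RF(e–z) = (290 + 50) / 1386 = 340/1386 = 0.2453 → 24.5 map units.

24.5 map units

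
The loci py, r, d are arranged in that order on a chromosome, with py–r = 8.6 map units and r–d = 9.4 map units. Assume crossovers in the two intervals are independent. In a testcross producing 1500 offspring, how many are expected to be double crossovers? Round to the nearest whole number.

Map distances give recombination frequencies of 0.086 and 0.094 for the two intervals.
With no interference, expected double-crossover frequency = 0.086 × 0.094 = 0.00808.
Expected number = 0.00808 × 1500 = 12.13 ≈ 12.

12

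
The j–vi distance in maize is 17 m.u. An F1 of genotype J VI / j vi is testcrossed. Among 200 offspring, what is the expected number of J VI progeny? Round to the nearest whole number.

A map distance of 17 m.u. corresponds to a recombination frequency of 0.170.
The F1 is J VI / j vi, so J VI is a parental gamete class with expected frequency (1 − r)/2 = 0.830/2 = 0.4150.
Expected number = 0.4150 × 200 = 83.00 ≈ 83.

83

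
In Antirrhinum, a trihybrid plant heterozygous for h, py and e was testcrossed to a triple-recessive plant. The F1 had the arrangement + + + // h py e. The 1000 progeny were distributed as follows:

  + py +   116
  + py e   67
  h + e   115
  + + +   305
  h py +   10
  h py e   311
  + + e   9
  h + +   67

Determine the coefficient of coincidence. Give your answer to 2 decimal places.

0.50

The two rarest classes, + + e and h py +, are the double crossovers. Comparing them with the parentals, only the e allele has switched, so e is the middle locus and the order is py – e – h.
py–e: (231 + 19)/1000 = 0.2500; e–h: (134 + 19)/1000 = 0.1530.
Expected DCO frequency = 0.2500 × 0.1530 ≈ 0.03825; observed = 19/1000 ≈ 0.01900.
Coefficient of coincidence = 0.01900/0.03825 ≈ 0.50.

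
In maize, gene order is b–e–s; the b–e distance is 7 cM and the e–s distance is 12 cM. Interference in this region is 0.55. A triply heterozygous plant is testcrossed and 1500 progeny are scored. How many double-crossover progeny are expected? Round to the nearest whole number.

6

Map distances give recombination frequencies of 0.070 and 0.120 for the two intervals.
With interference 0.55 (so coincidence = 0.45), expected double-crossover frequency = 0.070 × 0.120 × 0.45 = 0.00378.
Expected number = 0.00378 × 1500 = 5.67 ≈ 6.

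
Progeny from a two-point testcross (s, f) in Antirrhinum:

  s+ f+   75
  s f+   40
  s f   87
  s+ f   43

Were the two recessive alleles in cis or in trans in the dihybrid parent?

The two most frequent classes are s+ f+ (75) and s f (87); these are the parental (non-recombinant) types.
So the F1 carried s+ f+ on one chromosome and s f on the other — the recessive alleles are on the same chromosome (cis / coupling).

cis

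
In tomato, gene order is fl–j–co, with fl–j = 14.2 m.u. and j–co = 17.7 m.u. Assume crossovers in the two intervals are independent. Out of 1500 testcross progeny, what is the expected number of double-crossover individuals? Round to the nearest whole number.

Map distances give recombination frequencies of 0.142 and 0.177 for the two intervals.
With no interference, expected double-crossover frequency = 0.142 × 0.177 = 0.02513.
Expected number = 0.02513 × 1500 = 37.70 ≈ 38.

38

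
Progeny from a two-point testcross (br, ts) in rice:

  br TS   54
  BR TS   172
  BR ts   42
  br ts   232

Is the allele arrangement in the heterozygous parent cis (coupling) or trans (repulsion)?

cis

The two most frequent classes are BR TS (172) and br ts (232); these are the parental (non-recombinant) types.
So the F1 carried BR TS on one chromosome and br ts on the other — the recessive alleles are on the same chromosome (cis / coupling).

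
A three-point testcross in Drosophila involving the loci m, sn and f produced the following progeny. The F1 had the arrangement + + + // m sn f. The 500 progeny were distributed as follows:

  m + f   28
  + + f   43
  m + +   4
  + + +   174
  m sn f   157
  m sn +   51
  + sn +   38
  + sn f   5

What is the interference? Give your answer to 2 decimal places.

0.42

The two rarest classes, m + + and + sn f, are the double crossovers. Comparing them with the parentals, only the m allele has switched, so m is the middle locus and the order is f – m – sn.
f–m: (94 + 9)/500 = 0.2060; m–sn: (66 + 9)/500 = 0.1500.
Expected DCO frequency = 0.2060 × 0.1500 ≈ 0.03090; observed = 9/500 ≈ 0.01800.
Coefficient of coincidence = 0.01800/0.03090 ≈ 0.58; interference = 1 − 0.58 = 0.42.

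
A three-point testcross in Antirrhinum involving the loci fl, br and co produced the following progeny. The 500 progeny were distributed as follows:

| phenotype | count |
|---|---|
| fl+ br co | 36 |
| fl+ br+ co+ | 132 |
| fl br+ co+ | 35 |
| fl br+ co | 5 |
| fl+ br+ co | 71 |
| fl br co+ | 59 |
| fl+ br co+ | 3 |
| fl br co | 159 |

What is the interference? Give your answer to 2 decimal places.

The two most frequent reciprocal classes, fl+ br+ co+ and fl br co, are the parental types, so the F1 was fl+ br+ co+ / fl br co.
The two rarest classes, fl+ br co+ and fl br+ co, are the double crossovers. Comparing them with the parentals, only the br allele has switched, so br is the middle locus and the order is co – br – fl.
co–br: (130 + 8)/500 = 0.2760; br–fl: (71 + 8)/500 = 0.1580.
Expected DCO frequency = 0.2760 × 0.1580 ≈ 0.04361; observed = 8/500 ≈ 0.01600.
Coefficient of coincidence = 0.01600/0.04361 ≈ 0.37; interference = 1 − 0.37 = 0.63.

0.63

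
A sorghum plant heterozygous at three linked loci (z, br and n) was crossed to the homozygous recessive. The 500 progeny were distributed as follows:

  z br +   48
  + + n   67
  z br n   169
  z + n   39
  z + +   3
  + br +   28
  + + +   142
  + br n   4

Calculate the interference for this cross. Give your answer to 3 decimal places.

0.612

The two most frequent reciprocal classes, + + + and z br n, are the parental types, so the F1 was + + + / z br n.
The two rarest classes, z + + and + br n, are the double crossovers. Comparing them with the parentals, only the z allele has switched, so z is the middle locus and the order is br – z – n.
br–z: (67 + 7)/500 = 0.1480; z–n: (115 + 7)/500 = 0.2440.
Expected DCO frequency = 0.1480 × 0.2440 ≈ 0.03611; observed = 7/500 ≈ 0.01400.
Coefficient of coincidence = 0.01400/0.03611 ≈ 0.388; interference = 1 − 0.388 = 0.612.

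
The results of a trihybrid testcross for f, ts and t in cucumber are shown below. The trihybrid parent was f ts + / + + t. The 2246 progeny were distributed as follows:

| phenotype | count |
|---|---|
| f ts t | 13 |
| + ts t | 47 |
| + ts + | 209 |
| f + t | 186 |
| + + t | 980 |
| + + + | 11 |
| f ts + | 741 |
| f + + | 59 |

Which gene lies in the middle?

The two rarest classes, f ts t and + + +, are the double crossovers. Comparing them with the parentals, only the t allele has switched, so t is the middle locus and the order is f – t – ts.

t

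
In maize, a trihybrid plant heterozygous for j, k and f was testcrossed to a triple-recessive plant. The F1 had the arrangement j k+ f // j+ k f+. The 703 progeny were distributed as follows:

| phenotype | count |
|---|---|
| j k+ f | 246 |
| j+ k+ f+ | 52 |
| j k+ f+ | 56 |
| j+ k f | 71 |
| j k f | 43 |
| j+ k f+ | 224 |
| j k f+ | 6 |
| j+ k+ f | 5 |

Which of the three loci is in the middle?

The two rarest classes, j+ k+ f and j k f+, are the double crossovers. Comparing them with the parentals, only the j allele has switched, so j is the middle locus and the order is f – j – k.

j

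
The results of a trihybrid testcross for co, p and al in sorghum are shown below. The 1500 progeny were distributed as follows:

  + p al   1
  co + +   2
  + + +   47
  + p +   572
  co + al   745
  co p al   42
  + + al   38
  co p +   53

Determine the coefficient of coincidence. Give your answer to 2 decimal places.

0.52

The two most frequent reciprocal classes, + p + and co + al, are the parental types, so the F1 was + p + / co + al.
The two rarest classes, + p al and co + +, are the double crossovers. Comparing them with the parentals, only the al allele has switched, so al is the middle locus and the order is p – al – co.
p–al: (89 + 3)/1500 = 0.0613; al–co: (91 + 3)/1500 = 0.0627.
Expected DCO frequency = 0.0613 × 0.0627 ≈ 0.00384; observed = 3/1500 ≈ 0.00200.
Coefficient of coincidence = 0.00200/0.00384 ≈ 0.52.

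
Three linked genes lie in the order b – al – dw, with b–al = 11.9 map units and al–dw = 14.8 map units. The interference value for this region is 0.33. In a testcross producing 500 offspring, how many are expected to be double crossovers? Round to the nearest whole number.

6

Map distances give recombination frequencies of 0.119 and 0.148 for the two intervals.
With interference 0.33 (so coincidence = 0.67), expected double-crossover frequency = 0.119 × 0.148 × 0.67 = 0.01180.
Expected number = 0.01180 × 500 = 5.90 ≈ 6.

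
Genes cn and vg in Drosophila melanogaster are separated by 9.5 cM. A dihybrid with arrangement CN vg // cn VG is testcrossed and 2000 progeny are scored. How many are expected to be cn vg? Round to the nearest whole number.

95

A map distance of 9.5 cM corresponds to a recombination frequency of 0.095.
The F1 is CN vg / cn VG, so cn vg is a recombinant gamete class with expected frequency r/2 = 0.095/2 = 0.0475.
Expected number = 0.0475 × 2000 = 95.00 ≈ 95.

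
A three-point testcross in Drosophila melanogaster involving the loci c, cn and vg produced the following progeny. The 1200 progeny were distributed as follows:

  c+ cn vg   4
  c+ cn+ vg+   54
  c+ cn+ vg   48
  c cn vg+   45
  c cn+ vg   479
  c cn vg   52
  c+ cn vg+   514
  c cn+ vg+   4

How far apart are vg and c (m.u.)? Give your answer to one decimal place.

8.4 m.u.

The two most frequent reciprocal classes, c+ cn vg+ and c cn+ vg, are the parental types, so the F1 was c+ cn vg+ / c cn+ vg.
The two rarest classes, c+ cn vg and c cn+ vg+, are the double crossovers. Comparing them with the parentals, only the vg allele has switched, so vg is the middle locus and the order is c – vg – cn.
Crossovers in the c–vg interval produce the single-crossover classes c cn vg+ and c+ cn+ vg (45 + 48 = 93) plus the double crossovers (8).
RF(c–vg) = (93 + 8) / 1200 = 101/1200 = 0.0842 → 8.4 m.u.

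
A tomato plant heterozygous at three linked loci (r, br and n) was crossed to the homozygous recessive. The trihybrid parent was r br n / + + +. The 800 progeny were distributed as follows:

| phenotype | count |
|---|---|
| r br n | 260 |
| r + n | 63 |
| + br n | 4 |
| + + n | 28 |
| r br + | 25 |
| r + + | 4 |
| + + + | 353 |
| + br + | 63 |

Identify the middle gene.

r

The two rarest classes, + br n and r + +, are the double crossovers. Comparing them with the parentals, only the r allele has switched, so r is the middle locus and the order is br – r – n.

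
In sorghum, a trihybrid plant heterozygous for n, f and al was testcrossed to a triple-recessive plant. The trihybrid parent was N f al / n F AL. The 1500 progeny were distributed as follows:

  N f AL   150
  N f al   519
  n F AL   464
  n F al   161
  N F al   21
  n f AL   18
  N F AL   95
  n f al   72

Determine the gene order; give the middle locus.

The two rarest classes, N F al and n f AL, are the double crossovers. Comparing them with the parentals, only the f allele has switched, so f is the middle locus and the order is n – f – al.

f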